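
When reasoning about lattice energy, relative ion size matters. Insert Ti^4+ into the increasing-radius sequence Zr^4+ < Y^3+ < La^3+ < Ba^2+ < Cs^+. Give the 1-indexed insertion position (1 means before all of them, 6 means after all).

1

Tabulating Z and e⁻: Ti^4+ (Z=22, 18 e⁻), Zr^4+ (Z=40, 36 e⁻), Y^3+ (Z=39, 36 e⁻), La^3+ (Z=57, 54 e⁻), Ba^2+ (Z=56, 54 e⁻), Cs^+ (Z=55, 54 e⁻). Ti^4+ < Zr^4+ (same group, 1 shell fewer); Zr^4+ < Y^3+ (isoelectronic, higher Z=40 is smaller); Y^3+ < La^3+ (same group, period 5 vs 6); La^3+ < Ba^2+ (both 54 e⁻, Z=57>56); Ba^2+ < Cs^+ (both 54 e⁻, Z=56>55).
With Ti^4+ included the full order is Ti^4+ < Zr^4+ < Y^3+ < La^3+ < Ba^2+ < Cs^+, so it takes position 1.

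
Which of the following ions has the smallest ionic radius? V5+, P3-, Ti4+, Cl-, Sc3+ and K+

V5+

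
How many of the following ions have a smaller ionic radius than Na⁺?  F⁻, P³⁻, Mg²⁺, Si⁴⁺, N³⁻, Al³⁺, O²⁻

Electron counts and nuclear charges: Si⁴⁺ (Z=14, 10 e⁻), Al³⁺ (Z=13, 10 e⁻), Mg²⁺ (Z=12, 10 e⁻), Na⁺ (Z=11, 10 e⁻), F⁻ (Z=9, 10 e⁻), O²⁻ (Z=8, 10 e⁻), N³⁻ (Z=7, 10 e⁻), P³⁻ (Z=15, 18 e⁻). Si⁴⁺ < Al³⁺ (isoelectronic, higher Z=14 is smaller); Al³⁺ < Mg²⁺ (both 10 e⁻, Z=13>12); Mg²⁺ < Na⁺ (both 10 e⁻, Z=12>11); Na⁺ < F⁻ (isoelectronic, higher Z=11 is smaller); F⁻ < O²⁻ (isoelectronic, higher Z=9 is smaller); O²⁻ < N³⁻ (both 10 e⁻, Z=8>7); N³⁻ < P³⁻ (same group, 1 shell fewer).
Placing each against Na⁺: smaller — Si⁴⁺, Al³⁺, Mg²⁺; larger — F⁻, O²⁻, N³⁻, P³⁻. Count: 3.

3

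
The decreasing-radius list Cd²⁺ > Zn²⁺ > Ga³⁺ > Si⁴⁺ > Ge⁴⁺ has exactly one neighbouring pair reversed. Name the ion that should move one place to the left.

Ge⁴⁺

Check each adjacent pair. Si⁴⁺ and Ge⁴⁺ are reversed: Si⁴⁺ and Ge⁴⁺ are in one column with the same charge; the lighter period-3 ion has one fewer shell and is smaller. No other neighbouring pair contradicts the periodic trends, so Ge⁴⁺ is the ion listed too late.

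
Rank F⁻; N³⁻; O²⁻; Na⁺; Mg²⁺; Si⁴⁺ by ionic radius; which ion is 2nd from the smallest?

All of these have 10 electrons (isoelectronic). With the same electron cloud, the ion with the most protons pulls it in tightest. Nuclear charges: Si⁴⁺ (Z=14), Mg²⁺ (Z=12), Na⁺ (Z=11), F⁻ (Z=9), O²⁻ (Z=8), N³⁻ (Z=7). Highest Z is smallest.
So the order is Si⁴⁺ < Mg²⁺ < Na⁺ < F⁻ < O²⁻ < N³⁻; the 2nd-smallest ion is Mg²⁺.

Mg²⁺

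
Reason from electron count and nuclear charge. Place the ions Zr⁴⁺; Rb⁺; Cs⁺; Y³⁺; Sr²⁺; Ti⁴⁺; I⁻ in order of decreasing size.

I⁻ > Cs⁺ > Rb⁺ > Sr²⁺ > Y³⁺ > Zr⁴⁺ > Ti⁴⁺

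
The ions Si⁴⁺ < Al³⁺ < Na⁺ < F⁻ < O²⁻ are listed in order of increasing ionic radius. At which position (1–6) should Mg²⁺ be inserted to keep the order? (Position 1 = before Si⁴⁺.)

All of these have 10 electrons (isoelectronic). With the same electron cloud, the ion with the most protons pulls it in tightest. Nuclear charges: Si⁴⁺ (Z=14), Al³⁺ (Z=13), Mg²⁺ (Z=12), Na⁺ (Z=11), F⁻ (Z=9), O²⁻ (Z=8). Highest Z is smallest.
Putting Mg²⁺ in gives Si⁴⁺ < Al³⁺ < Mg²⁺ < Na⁺ < F⁻ < O²⁻; it lands at slot 3.

3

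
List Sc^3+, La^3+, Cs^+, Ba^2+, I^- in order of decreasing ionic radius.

Electron counts and nuclear charges: Sc^3+ (Z=21, 18 e⁻), La^3+ (Z=57, 54 e⁻), Ba^2+ (Z=56, 54 e⁻), Cs^+ (Z=55, 54 e⁻), I^- (Z=53, 54 e⁻). Sc^3+ < La^3+ (same group, period 4 vs 6); La^3+ < Ba^2+ (both 54 e⁻, Z=57>56); Ba^2+ < Cs^+ (both 54 e⁻, Z=56>55); Cs^+ < I^- (both 54 e⁻, Z=55>53).

I^- > Cs^+ > Ba^2+ > La^3+ > Sc^3+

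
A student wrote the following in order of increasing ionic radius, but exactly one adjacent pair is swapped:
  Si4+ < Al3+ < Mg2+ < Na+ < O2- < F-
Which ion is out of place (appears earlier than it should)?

O2-

The pair O2-, F- is the wrong way round — they are isoelectronic (10 e⁻) and F has more protons than O (9 vs 8), making F- smaller. All other adjacent pairs agree with periodic trends, so O2- is the misplaced ion.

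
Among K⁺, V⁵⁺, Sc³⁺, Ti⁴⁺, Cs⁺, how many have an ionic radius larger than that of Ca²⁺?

2

Electron counts and nuclear charges: V⁵⁺ has 18 e⁻ (Z=23), Ti⁴⁺ has 18 e⁻ (Z=22), Sc³⁺ has 18 e⁻ (Z=21), Ca²⁺ has 18 e⁻ (Z=20), K⁺ has 18 e⁻ (Z=19), Cs⁺ has 54 e⁻ (Z=55). V⁵⁺ < Ti⁴⁺ (isoelectronic, higher Z=23 is smaller); Ti⁴⁺ < Sc³⁺ (isoelectronic, higher Z=22 is smaller); Sc³⁺ < Ca²⁺ (isoelectronic, higher Z=21 is smaller); Ca²⁺ < K⁺ (isoelectronic, higher Z=20 is smaller); K⁺ < Cs⁺ (same group, period 4 vs 6).
Placing each against Ca²⁺: smaller — V⁵⁺, Ti⁴⁺, Sc³⁺; larger — K⁺, Cs⁺. Count: 2.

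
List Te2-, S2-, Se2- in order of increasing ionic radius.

S2- < Se2- < Te2-

All are in the same group with charge -2. Radius grows down the group as n (the outermost shell) increases.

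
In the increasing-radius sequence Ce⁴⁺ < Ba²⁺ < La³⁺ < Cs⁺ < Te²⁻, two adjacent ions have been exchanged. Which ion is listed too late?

Compare adjacent ions: both have 54 electrons but Z(La)=57 > Z(Ba)=56, so La³⁺ should be the smaller of the two — yet in this increasing list Ba²⁺ sits before La³⁺. Nothing else is reversed, so La³⁺ should move one place to the left.

La³⁺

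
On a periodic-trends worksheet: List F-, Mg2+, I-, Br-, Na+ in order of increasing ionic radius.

Tabulating Z and e⁻: Mg2+: 10 e⁻, Z=12, Na+: 10 e⁻, Z=11, F-: 10 e⁻, Z=9, Br-: 36 e⁻, Z=35, I-: 54 e⁻, Z=53. Mg2+ < Na+ (isoelectronic, higher Z=12 is smaller); Na+ < F- (isoelectronic, higher Z=11 is smaller); F- < Br- (same group, 2 shells fewer); Br- < I- (same group, 1 shell fewer).

Mg2+ < Na+ < F- < Br- < I-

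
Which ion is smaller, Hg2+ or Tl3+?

Each ion has 78 electrons. The ranking follows nuclear charge in reverse — greater Z gives a smaller radius. Tl3+ (Z=81), Hg2+ (Z=80).

Tl3+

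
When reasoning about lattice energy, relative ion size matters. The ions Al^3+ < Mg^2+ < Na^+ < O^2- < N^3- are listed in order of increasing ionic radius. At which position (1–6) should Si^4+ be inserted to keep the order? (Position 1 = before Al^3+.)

Isoelectronic series (10 e⁻ each). Size is set by nuclear charge: more protons means a smaller ion. Si^4+ (Z=14), Al^3+ (Z=13), Mg^2+ (Z=12), Na^+ (Z=11), O^2- (Z=8), N^3- (Z=7).
The complete sequence is Si^4+ < Al^3+ < Mg^2+ < Na^+ < O^2- < N^3-. Si^4+ sits at position 1.

1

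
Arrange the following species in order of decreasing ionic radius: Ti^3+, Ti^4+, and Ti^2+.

Same element, different charge: the more highly charged cation has fewer electrons and a greater effective nuclear charge per electron, making Ti^4+ the smallest.

Ti^2+ > Ti^3+ > Ti^4+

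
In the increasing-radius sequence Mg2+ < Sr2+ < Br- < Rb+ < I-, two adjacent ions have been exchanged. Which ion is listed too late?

Compare adjacent ions: both have 36 electrons but Z(Rb)=37 > Z(Br)=35, so Rb+ should be the smaller of the two — yet in this increasing list Br- sits before Rb+. Nothing else is reversed, so Rb+ should move one place to the left.

Rb+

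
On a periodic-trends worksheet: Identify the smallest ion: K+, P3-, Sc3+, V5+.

All of these have 18 electrons (isoelectronic). With the same electron cloud, the ion with the most protons pulls it in tightest. Nuclear charges: V5+ (Z=23), Sc3+ (Z=21), K+ (Z=19), P3- (Z=15). Highest Z is smallest.

V5+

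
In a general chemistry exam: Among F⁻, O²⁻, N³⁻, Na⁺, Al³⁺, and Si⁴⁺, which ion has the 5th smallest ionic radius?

All of these have 10 electrons (isoelectronic). With the same electron cloud, the ion with the most protons pulls it in tightest. Nuclear charges: Si⁴⁺ (Z=14), Al³⁺ (Z=13), Na⁺ (Z=11), F⁻ (Z=9), O²⁻ (Z=8), N³⁻ (Z=7). Highest Z is smallest.
That gives Si⁴⁺ < Al³⁺ < Na⁺ < F⁻ < O²⁻ < N³⁻. From the smallest end, number 5 is O²⁻.

O²⁻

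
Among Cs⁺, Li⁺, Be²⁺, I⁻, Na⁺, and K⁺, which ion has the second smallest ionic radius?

Be²⁺ has 2 e⁻ (Z=4), Li⁺ has 2 e⁻ (Z=3), Na⁺ has 10 e⁻ (Z=11), K⁺ has 18 e⁻ (Z=19), Cs⁺ has 54 e⁻ (Z=55), I⁻ has 54 e⁻ (Z=53). Be²⁺ < Li⁺ (isoelectronic, higher Z=4 is smaller); Li⁺ < Na⁺ (same group, 1 shell fewer); Na⁺ < K⁺ (same group, period 3 vs 4); K⁺ < Cs⁺ (same group, period 4 vs 6); Cs⁺ < I⁻ (both 54 e⁻, Z=55>53).
So the order is Be²⁺ < Li⁺ < Na⁺ < K⁺ < Cs⁺ < I⁻; the 2nd-smallest ion is Li⁺.

Li⁺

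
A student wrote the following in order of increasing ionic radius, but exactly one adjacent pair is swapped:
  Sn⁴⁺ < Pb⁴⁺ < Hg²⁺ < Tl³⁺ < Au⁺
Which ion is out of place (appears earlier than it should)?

Check each adjacent pair. Hg²⁺ and Tl³⁺ are reversed: they are isoelectronic (78 e⁻) and Tl has more protons than Hg (81 vs 80), making Tl³⁺ smaller. No other neighbouring pair contradicts the periodic trends, so Hg²⁺ is the ion listed too early.

Hg²⁺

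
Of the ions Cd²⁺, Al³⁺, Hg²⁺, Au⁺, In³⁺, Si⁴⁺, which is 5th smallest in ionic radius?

Work out protons and electrons: Si⁴⁺: 10 e⁻, Z=14, Al³⁺: 10 e⁻, Z=13, In³⁺: 46 e⁻, Z=49, Cd²⁺: 46 e⁻, Z=48, Hg²⁺: 78 e⁻, Z=80, Au⁺: 78 e⁻, Z=79. Si⁴⁺ < Al³⁺ (both 10 e⁻, Z=14>13); Al³⁺ < In³⁺ (same group, period 3 vs 5); In³⁺ < Cd²⁺ (isoelectronic, higher Z=49 is smaller); Cd²⁺ < Hg²⁺ (same group, 1 shell fewer); Hg²⁺ < Au⁺ (both 78 e⁻, Z=80>79).
That gives Si⁴⁺ < Al³⁺ < In³⁺ < Cd²⁺ < Hg²⁺ < Au⁺. From the smallest end, number 5 is Hg²⁺.

Hg²⁺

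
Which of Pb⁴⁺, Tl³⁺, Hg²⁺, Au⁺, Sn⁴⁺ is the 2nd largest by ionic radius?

First list Z and electron count for each: Sn⁴⁺: 46 e⁻, Z=50, Pb⁴⁺: 78 e⁻, Z=82, Tl³⁺: 78 e⁻, Z=81, Hg²⁺: 78 e⁻, Z=80, Au⁺: 78 e⁻, Z=79. Sn⁴⁺ < Pb⁴⁺ (same group, period 5 vs 6); Pb⁴⁺ < Tl³⁺ (isoelectronic, higher Z=82 is smaller); Tl³⁺ < Hg²⁺ (both 78 e⁻, Z=81>80); Hg²⁺ < Au⁺ (both 78 e⁻, Z=80>79).
Ordering: Sn⁴⁺ < Pb⁴⁺ < Tl³⁺ < Hg²⁺ < Au⁺. The 2nd largest is Hg²⁺.

Hg²⁺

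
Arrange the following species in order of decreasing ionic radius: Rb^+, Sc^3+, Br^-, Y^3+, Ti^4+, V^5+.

V^5+: 18 e⁻, Z=23, Ti^4+: 18 e⁻, Z=22, Sc^3+: 18 e⁻, Z=21, Y^3+: 36 e⁻, Z=39, Rb^+: 36 e⁻, Z=37, Br^-: 36 e⁻, Z=35. V^5+ < Ti^4+ (isoelectronic, higher Z=23 is smaller); Ti^4+ < Sc^3+ (both 18 e⁻, Z=22>21); Sc^3+ < Y^3+ (same group, 1 shell fewer); Y^3+ < Rb^+ (both 36 e⁻, Z=39>37); Rb^+ < Br^- (isoelectronic, higher Z=37 is smaller).

Br^- > Rb^+ > Y^3+ > Sc^3+ > Ti^4+ > V^5+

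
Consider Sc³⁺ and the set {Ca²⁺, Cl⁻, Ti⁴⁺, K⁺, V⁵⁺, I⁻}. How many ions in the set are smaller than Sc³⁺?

2

Work out protons and electrons: V⁵⁺ has 18 e⁻ (Z=23), Ti⁴⁺ has 18 e⁻ (Z=22), Sc³⁺ has 18 e⁻ (Z=21), Ca²⁺ has 18 e⁻ (Z=20), K⁺ has 18 e⁻ (Z=19), Cl⁻ has 18 e⁻ (Z=17), I⁻ has 54 e⁻ (Z=53). V⁵⁺ < Ti⁴⁺ (both 18 e⁻, Z=23>22); Ti⁴⁺ < Sc³⁺ (isoelectronic, higher Z=22 is smaller); Sc³⁺ < Ca²⁺ (both 18 e⁻, Z=21>20); Ca²⁺ < K⁺ (both 18 e⁻, Z=20>19); K⁺ < Cl⁻ (isoelectronic, higher Z=19 is smaller); Cl⁻ < I⁻ (same group, 2 shells fewer).
Ordering all of them (including Sc³⁺) by radius gives V⁵⁺ < Ti⁴⁺ < Sc³⁺ < Ca²⁺ < K⁺ < Cl⁻ < I⁻. That's 2.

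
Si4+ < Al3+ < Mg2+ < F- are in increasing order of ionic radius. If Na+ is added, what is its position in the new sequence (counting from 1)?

All of these have 10 electrons (isoelectronic). With the same electron cloud, the ion with the most protons pulls it in tightest. Nuclear charges: Si4+ (Z=14), Al3+ (Z=13), Mg2+ (Z=12), Na+ (Z=11), F- (Z=9). Highest Z is smallest.
The complete sequence is Si4+ < Al3+ < Mg2+ < Na+ < F-. Na+ sits at position 4.

4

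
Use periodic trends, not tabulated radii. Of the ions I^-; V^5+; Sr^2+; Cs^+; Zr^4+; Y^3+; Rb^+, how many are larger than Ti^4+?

6

Electron counts and nuclear charges: V^5+: 18 e⁻, Z=23, Ti^4+: 18 e⁻, Z=22, Zr^4+: 36 e⁻, Z=40, Y^3+: 36 e⁻, Z=39, Sr^2+: 36 e⁻, Z=38, Rb^+: 36 e⁻, Z=37, Cs^+: 54 e⁻, Z=55, I^-: 54 e⁻, Z=53. V^5+ < Ti^4+ (isoelectronic, higher Z=23 is smaller); Ti^4+ < Zr^4+ (same group, period 4 vs 5); Zr^4+ < Y^3+ (both 36 e⁻, Z=40>39); Y^3+ < Sr^2+ (both 36 e⁻, Z=39>38); Sr^2+ < Rb^+ (both 36 e⁻, Z=38>37); Rb^+ < Cs^+ (same group, period 5 vs 6); Cs^+ < I^- (both 54 e⁻, Z=55>53).
Placing each against Ti^4+: smaller — V^5+; larger — Zr^4+, Y^3+, Sr^2+, Rb^+, Cs^+, I^-. Count: 6.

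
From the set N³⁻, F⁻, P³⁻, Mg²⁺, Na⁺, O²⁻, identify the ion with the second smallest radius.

Na⁺

Electron counts and nuclear charges: Mg²⁺: 10 e⁻, Z=12, Na⁺: 10 e⁻, Z=11, F⁻: 10 e⁻, Z=9, O²⁻: 10 e⁻, Z=8, N³⁻: 10 e⁻, Z=7, P³⁻: 18 e⁻, Z=15. Mg²⁺ < Na⁺ (isoelectronic, higher Z=12 is smaller); Na⁺ < F⁻ (isoelectronic, higher Z=11 is smaller); F⁻ < O²⁻ (isoelectronic, higher Z=9 is smaller); O²⁻ < N³⁻ (both 10 e⁻, Z=8>7); N³⁻ < P³⁻ (same group, 1 shell fewer).
So the order is Mg²⁺ < Na⁺ < F⁻ < O²⁻ < N³⁻ < P³⁻; the 2nd-smallest ion is Na⁺.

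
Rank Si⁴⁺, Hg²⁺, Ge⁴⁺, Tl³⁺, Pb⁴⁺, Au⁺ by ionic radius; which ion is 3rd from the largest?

Electron counts and nuclear charges: Si⁴⁺: 10 e⁻, Z=14, Ge⁴⁺: 28 e⁻, Z=32, Pb⁴⁺: 78 e⁻, Z=82, Tl³⁺: 78 e⁻, Z=81, Hg²⁺: 78 e⁻, Z=80, Au⁺: 78 e⁻, Z=79. Si⁴⁺ < Ge⁴⁺ (same group, period 3 vs 4); Ge⁴⁺ < Pb⁴⁺ (same group, 2 shells fewer); Pb⁴⁺ < Tl³⁺ (isoelectronic, higher Z=82 is smaller); Tl³⁺ < Hg²⁺ (both 78 e⁻, Z=81>80); Hg²⁺ < Au⁺ (isoelectronic, higher Z=80 is smaller).
Ordering: Si⁴⁺ < Ge⁴⁺ < Pb⁴⁺ < Tl³⁺ < Hg²⁺ < Au⁺. The 3rd largest is Tl³⁺.

Tl³⁺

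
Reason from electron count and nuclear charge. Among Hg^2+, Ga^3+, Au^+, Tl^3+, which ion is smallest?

First list Z and electron count for each: Ga^3+ has 28 e⁻ (Z=31), Tl^3+ has 78 e⁻ (Z=81), Hg^2+ has 78 e⁻ (Z=80), Au^+ has 78 e⁻ (Z=79). Ga^3+ < Tl^3+ (same group, 2 shells fewer); Tl^3+ < Hg^2+ (both 78 e⁻, Z=81>80); Hg^2+ < Au^+ (isoelectronic, higher Z=80 is smaller).

Ga^3+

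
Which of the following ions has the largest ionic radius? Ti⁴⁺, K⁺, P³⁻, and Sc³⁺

P³⁻

Isoelectronic series (18 e⁻ each). Size is set by nuclear charge: more protons means a smaller ion. Ti⁴⁺ (Z=22), Sc³⁺ (Z=21), K⁺ (Z=19), P³⁻ (Z=15).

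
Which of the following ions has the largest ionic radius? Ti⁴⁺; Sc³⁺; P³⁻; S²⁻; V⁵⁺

P³⁻

All of these have 18 electrons (isoelectronic). With the same electron cloud, the ion with the most protons pulls it in tightest. Nuclear charges: V⁵⁺ (Z=23), Ti⁴⁺ (Z=22), Sc³⁺ (Z=21), S²⁻ (Z=16), P³⁻ (Z=15). Highest Z is smallest.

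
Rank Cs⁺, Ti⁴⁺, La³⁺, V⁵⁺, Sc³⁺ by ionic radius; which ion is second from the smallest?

Ti⁴⁺

Electron counts and nuclear charges: V⁵⁺: 18 e⁻, Z=23, Ti⁴⁺: 18 e⁻, Z=22, Sc³⁺: 18 e⁻, Z=21, La³⁺: 54 e⁻, Z=57, Cs⁺: 54 e⁻, Z=55. V⁵⁺ < Ti⁴⁺ (isoelectronic, higher Z=23 is smaller); Ti⁴⁺ < Sc³⁺ (isoelectronic, higher Z=22 is smaller); Sc³⁺ < La³⁺ (same group, period 4 vs 6); La³⁺ < Cs⁺ (isoelectronic, higher Z=57 is smaller).
So the order is V⁵⁺ < Ti⁴⁺ < Sc³⁺ < La³⁺ < Cs⁺; the 2nd-smallest ion is Ti⁴⁺.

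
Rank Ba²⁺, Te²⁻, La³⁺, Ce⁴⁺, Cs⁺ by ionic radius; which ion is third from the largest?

Ba²⁺

These species are isoelectronic with 54 electrons. The only difference is the number of protons: Ce⁴⁺ (Z=58), La³⁺ (Z=57), Ba²⁺ (Z=56), Cs⁺ (Z=55), Te²⁻ (Z=52). The strongest nuclear pull (Ce⁴⁺) gives the smallest ion.
That gives Ce⁴⁺ < La³⁺ < Ba²⁺ < Cs⁺ < Te²⁻. From the largest end, number 3 is Ba²⁺.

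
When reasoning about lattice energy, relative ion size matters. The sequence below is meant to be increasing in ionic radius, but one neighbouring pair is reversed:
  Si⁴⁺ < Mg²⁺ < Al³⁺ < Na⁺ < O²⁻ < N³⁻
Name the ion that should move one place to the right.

Mg²⁺

Scanning neighbour by neighbour, only Mg²⁺/Al³⁺ violates a trend: Al³⁺ and Mg²⁺ share 10 electrons; the higher nuclear charge on Al (Z=13) contracts it more, so Al³⁺ < Mg²⁺. That makes Mg²⁺ the one sitting a position early relative to where it belongs.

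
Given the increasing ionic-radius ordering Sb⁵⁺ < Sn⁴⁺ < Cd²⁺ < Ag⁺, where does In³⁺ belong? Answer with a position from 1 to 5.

These species are isoelectronic with 46 electrons. The only difference is the number of protons: Sb⁵⁺ (Z=51), Sn⁴⁺ (Z=50), In³⁺ (Z=49), Cd²⁺ (Z=48), Ag⁺ (Z=47). The strongest nuclear pull (Sb⁵⁺) gives the smallest ion.
With In³⁺ included the full order is Sb⁵⁺ < Sn⁴⁺ < In³⁺ < Cd²⁺ < Ag⁺, so it takes position 3.

3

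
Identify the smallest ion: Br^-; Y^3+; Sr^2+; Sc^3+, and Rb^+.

Electron counts and nuclear charges: Sc^3+ has 18 e⁻ (Z=21), Y^3+ has 36 e⁻ (Z=39), Sr^2+ has 36 e⁻ (Z=38), Rb^+ has 36 e⁻ (Z=37), Br^- has 36 e⁻ (Z=35). Sc^3+ < Y^3+ (same group, 1 shell fewer); Y^3+ < Sr^2+ (both 36 e⁻, Z=39>38); Sr^2+ < Rb^+ (both 36 e⁻, Z=38>37); Rb^+ < Br^- (isoelectronic, higher Z=37 is smaller).

Sc^3+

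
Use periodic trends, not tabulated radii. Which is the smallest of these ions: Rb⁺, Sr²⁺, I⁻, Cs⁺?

Tabulating Z and e⁻: Sr²⁺: 36 e⁻, Z=38, Rb⁺: 36 e⁻, Z=37, Cs⁺: 54 e⁻, Z=55, I⁻: 54 e⁻, Z=53. Sr²⁺ < Rb⁺ (isoelectronic, higher Z=38 is smaller); Rb⁺ < Cs⁺ (same group, period 5 vs 6); Cs⁺ < I⁻ (isoelectronic, higher Z=55 is smaller).

Sr²⁺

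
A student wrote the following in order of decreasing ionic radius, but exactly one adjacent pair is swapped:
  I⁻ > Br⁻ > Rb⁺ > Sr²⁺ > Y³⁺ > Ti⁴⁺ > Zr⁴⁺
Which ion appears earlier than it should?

Ti⁴⁺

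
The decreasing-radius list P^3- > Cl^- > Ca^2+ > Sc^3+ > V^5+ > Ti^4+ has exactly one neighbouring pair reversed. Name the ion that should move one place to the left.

The pair V^5+, Ti^4+ is the wrong way round — both have 18 electrons but Z(V)=23 > Z(Ti)=22, so V^5+ should be the smaller of the two. All other adjacent pairs agree with periodic trends, so Ti^4+ is the misplaced ion.

Ti^4+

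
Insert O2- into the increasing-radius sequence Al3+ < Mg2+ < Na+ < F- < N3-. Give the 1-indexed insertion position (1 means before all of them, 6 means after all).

5

All of these have 10 electrons (isoelectronic). With the same electron cloud, the ion with the most protons pulls it in tightest. Nuclear charges: Al3+ (Z=13), Mg2+ (Z=12), Na+ (Z=11), F- (Z=9), O2- (Z=8), N3- (Z=7). Highest Z is smallest.
The complete sequence is Al3+ < Mg2+ < Na+ < F- < O2- < N3-. O2- sits at position 5.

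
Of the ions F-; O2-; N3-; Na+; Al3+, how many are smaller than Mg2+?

1

Isoelectronic series (10 e⁻ each). Size is set by nuclear charge: more protons means a smaller ion. Al3+ (Z=13), Mg2+ (Z=12), Na+ (Z=11), F- (Z=9), O2- (Z=8), N3- (Z=7).
Relative to Mg2+, the ions that are smaller are Al3+. That's 1.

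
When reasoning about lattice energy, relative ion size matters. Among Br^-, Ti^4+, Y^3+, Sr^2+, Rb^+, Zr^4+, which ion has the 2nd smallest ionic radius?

Zr^4+

Work out protons and electrons: Ti^4+ has 18 e⁻ (Z=22), Zr^4+ has 36 e⁻ (Z=40), Y^3+ has 36 e⁻ (Z=39), Sr^2+ has 36 e⁻ (Z=38), Rb^+ has 36 e⁻ (Z=37), Br^- has 36 e⁻ (Z=35). Ti^4+ < Zr^4+ (same group, 1 shell fewer); Zr^4+ < Y^3+ (isoelectronic, higher Z=40 is smaller); Y^3+ < Sr^2+ (isoelectronic, higher Z=39 is smaller); Sr^2+ < Rb^+ (isoelectronic, higher Z=38 is smaller); Rb^+ < Br^- (both 36 e⁻, Z=37>35).
So the order is Ti^4+ < Zr^4+ < Y^3+ < Sr^2+ < Rb^+ < Br^-; the 2nd-smallest ion is Zr^4+.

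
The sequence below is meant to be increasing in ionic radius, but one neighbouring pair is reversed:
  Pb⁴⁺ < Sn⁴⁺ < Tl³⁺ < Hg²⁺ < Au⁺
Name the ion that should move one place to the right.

Pb⁴⁺

Compare adjacent ions: Sn⁴⁺ and Pb⁴⁺ are in one column with the same charge; the lighter period-5 ion has one fewer shell and is smaller — yet in this increasing list Pb⁴⁺ sits before Sn⁴⁺. Nothing else is reversed, so Pb⁴⁺ should move one place to the right.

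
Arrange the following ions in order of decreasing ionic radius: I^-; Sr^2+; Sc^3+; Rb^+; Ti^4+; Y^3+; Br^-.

Work out protons and electrons: Ti^4+: 18 e⁻, Z=22, Sc^3+: 18 e⁻, Z=21, Y^3+: 36 e⁻, Z=39, Sr^2+: 36 e⁻, Z=38, Rb^+: 36 e⁻, Z=37, Br^-: 36 e⁻, Z=35, I^-: 54 e⁻, Z=53. Ti^4+ < Sc^3+ (isoelectronic, higher Z=22 is smaller); Sc^3+ < Y^3+ (same group, 1 shell fewer); Y^3+ < Sr^2+ (both 36 e⁻, Z=39>38); Sr^2+ < Rb^+ (both 36 e⁻, Z=38>37); Rb^+ < Br^- (both 36 e⁻, Z=37>35); Br^- < I^- (same group, 1 shell fewer).

I^- > Br^- > Rb^+ > Sr^2+ > Y^3+ > Sc^3+ > Ti^4+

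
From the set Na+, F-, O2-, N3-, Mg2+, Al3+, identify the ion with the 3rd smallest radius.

Na+

Each ion has 10 electrons. The ranking follows nuclear charge in reverse — greater Z gives a smaller radius. Al3+ (Z=13), Mg2+ (Z=12), Na+ (Z=11), F- (Z=9), O2- (Z=8), N3- (Z=7).
So the order is Al3+ < Mg2+ < Na+ < F- < O2- < N3-; the 3rd-smallest ion is Na+.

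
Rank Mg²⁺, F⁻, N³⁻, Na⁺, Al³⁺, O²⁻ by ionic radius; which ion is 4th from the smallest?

F⁻

Each ion has 10 electrons. The ranking follows nuclear charge in reverse — greater Z gives a smaller radius. Al³⁺ (Z=13), Mg²⁺ (Z=12), Na⁺ (Z=11), F⁻ (Z=9), O²⁻ (Z=8), N³⁻ (Z=7).
So the order is Al³⁺ < Mg²⁺ < Na⁺ < F⁻ < O²⁻ < N³⁻; the 4th-smallest ion is F⁻.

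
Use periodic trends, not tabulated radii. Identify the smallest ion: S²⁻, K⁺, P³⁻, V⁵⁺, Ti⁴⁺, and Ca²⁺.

V⁵⁺

These species are isoelectronic with 18 electrons. The only difference is the number of protons: V⁵⁺ (Z=23), Ti⁴⁺ (Z=22), Ca²⁺ (Z=20), K⁺ (Z=19), S²⁻ (Z=16), P³⁻ (Z=15). The strongest nuclear pull (V⁵⁺) gives the smallest ion.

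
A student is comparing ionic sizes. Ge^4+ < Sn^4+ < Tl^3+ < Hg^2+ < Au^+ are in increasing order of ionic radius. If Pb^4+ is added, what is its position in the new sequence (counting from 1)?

3

Work out protons and electrons: Ge^4+ (Z=32, 28 e⁻), Sn^4+ (Z=50, 46 e⁻), Pb^4+ (Z=82, 78 e⁻), Tl^3+ (Z=81, 78 e⁻), Hg^2+ (Z=80, 78 e⁻), Au^+ (Z=79, 78 e⁻). Ge^4+ < Sn^4+ (same group, period 4 vs 5); Sn^4+ < Pb^4+ (same group, 1 shell fewer); Pb^4+ < Tl^3+ (isoelectronic, higher Z=82 is smaller); Tl^3+ < Hg^2+ (both 78 e⁻, Z=81>80); Hg^2+ < Au^+ (isoelectronic, higher Z=80 is smaller).
Merged order: Ge^4+ < Sn^4+ < Pb^4+ < Tl^3+ < Hg^2+ < Au^+ — Pb^4+ is number 3.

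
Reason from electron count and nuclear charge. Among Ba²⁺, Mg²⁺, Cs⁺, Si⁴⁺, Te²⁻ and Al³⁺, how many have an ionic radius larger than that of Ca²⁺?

3

Electron counts and nuclear charges: Si⁴⁺ (Z=14, 10 e⁻), Al³⁺ (Z=13, 10 e⁻), Mg²⁺ (Z=12, 10 e⁻), Ca²⁺ (Z=20, 18 e⁻), Ba²⁺ (Z=56, 54 e⁻), Cs⁺ (Z=55, 54 e⁻), Te²⁻ (Z=52, 54 e⁻). Si⁴⁺ < Al³⁺ (isoelectronic, higher Z=14 is smaller); Al³⁺ < Mg²⁺ (both 10 e⁻, Z=13>12); Mg²⁺ < Ca²⁺ (same group, period 3 vs 4); Ca²⁺ < Ba²⁺ (same group, 2 shells fewer); Ba²⁺ < Cs⁺ (both 54 e⁻, Z=56>55); Cs⁺ < Te²⁻ (both 54 e⁻, Z=55>52).
Placing each against Ca²⁺: smaller — Si⁴⁺, Al³⁺, Mg²⁺; larger — Ba²⁺, Cs⁺, Te²⁻. Count: 3.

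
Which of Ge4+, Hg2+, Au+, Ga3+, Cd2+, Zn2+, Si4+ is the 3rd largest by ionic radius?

Cd2+

Si4+ has 10 e⁻ (Z=14), Ge4+ has 28 e⁻ (Z=32), Ga3+ has 28 e⁻ (Z=31), Zn2+ has 28 e⁻ (Z=30), Cd2+ has 46 e⁻ (Z=48), Hg2+ has 78 e⁻ (Z=80), Au+ has 78 e⁻ (Z=79). Si4+ < Ge4+ (same group, 1 shell fewer); Ge4+ < Ga3+ (both 28 e⁻, Z=32>31); Ga3+ < Zn2+ (isoelectronic, higher Z=31 is smaller); Zn2+ < Cd2+ (same group, period 4 vs 5); Cd2+ < Hg2+ (same group, period 5 vs 6); Hg2+ < Au+ (isoelectronic, higher Z=80 is smaller).
So the order is Si4+ < Ge4+ < Ga3+ < Zn2+ < Cd2+ < Hg2+ < Au+; the 3rd-largest ion is Cd2+.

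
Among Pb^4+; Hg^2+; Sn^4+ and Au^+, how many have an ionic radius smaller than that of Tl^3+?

2

Sn^4+: 46 e⁻, Z=50, Pb^4+: 78 e⁻, Z=82, Tl^3+: 78 e⁻, Z=81, Hg^2+: 78 e⁻, Z=80, Au^+: 78 e⁻, Z=79. Sn^4+ < Pb^4+ (same group, period 5 vs 6); Pb^4+ < Tl^3+ (isoelectronic, higher Z=82 is smaller); Tl^3+ < Hg^2+ (isoelectronic, higher Z=81 is smaller); Hg^2+ < Au^+ (isoelectronic, higher Z=80 is smaller).
Relative to Tl^3+, the ions that are smaller are Sn^4+, Pb^4+. So 2 are smaller.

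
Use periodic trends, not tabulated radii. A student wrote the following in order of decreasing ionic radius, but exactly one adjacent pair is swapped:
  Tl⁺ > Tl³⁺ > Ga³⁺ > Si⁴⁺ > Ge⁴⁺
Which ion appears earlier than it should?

Si⁴⁺

Compare adjacent ions: Si⁴⁺ and Ge⁴⁺ are in one column with the same charge; the lighter period-3 ion has one fewer shell and is smaller — yet in this decreasing list Si⁴⁺ sits before Ge⁴⁺. Nothing else is reversed, so Si⁴⁺ should move one place to the right.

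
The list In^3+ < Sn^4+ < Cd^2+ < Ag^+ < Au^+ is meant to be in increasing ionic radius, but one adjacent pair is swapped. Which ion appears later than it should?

Sn^4+

Check each adjacent pair. In^3+ and Sn^4+ are reversed: they are isoelectronic (46 e⁻) and Sn has more protons than In (50 vs 49), making Sn^4+ smaller. No other neighbouring pair contradicts the periodic trends, so Sn^4+ is the ion listed too late.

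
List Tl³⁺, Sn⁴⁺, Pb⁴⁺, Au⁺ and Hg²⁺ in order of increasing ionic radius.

Sn⁴⁺ < Pb⁴⁺ < Tl³⁺ < Hg²⁺ < Au⁺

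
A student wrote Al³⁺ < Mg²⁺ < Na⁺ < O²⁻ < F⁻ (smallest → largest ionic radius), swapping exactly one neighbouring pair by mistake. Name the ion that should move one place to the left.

F⁻

Scanning neighbour by neighbour, only O²⁻/F⁻ violates a trend: F⁻ and O²⁻ share 10 electrons; the higher nuclear charge on F (Z=9) contracts it more, so F⁻ < O²⁻. That makes F⁻ the one sitting a position late relative to where it belongs.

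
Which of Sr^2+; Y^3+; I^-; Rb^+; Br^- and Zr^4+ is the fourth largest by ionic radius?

Zr^4+: 36 e⁻, Z=40, Y^3+: 36 e⁻, Z=39, Sr^2+: 36 e⁻, Z=38, Rb^+: 36 e⁻, Z=37, Br^-: 36 e⁻, Z=35, I^-: 54 e⁻, Z=53. Zr^4+ < Y^3+ (both 36 e⁻, Z=40>39); Y^3+ < Sr^2+ (both 36 e⁻, Z=39>38); Sr^2+ < Rb^+ (both 36 e⁻, Z=38>37); Rb^+ < Br^- (both 36 e⁻, Z=37>35); Br^- < I^- (same group, 1 shell fewer).
Ordering: Zr^4+ < Y^3+ < Sr^2+ < Rb^+ < Br^- < I^-. The fourth largest is Sr^2+.

Sr^2+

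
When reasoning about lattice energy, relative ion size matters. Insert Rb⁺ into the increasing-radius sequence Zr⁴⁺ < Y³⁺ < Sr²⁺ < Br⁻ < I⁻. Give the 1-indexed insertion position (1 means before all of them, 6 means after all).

4

Zr⁴⁺: 36 e⁻, Z=40, Y³⁺: 36 e⁻, Z=39, Sr²⁺: 36 e⁻, Z=38, Rb⁺: 36 e⁻, Z=37, Br⁻: 36 e⁻, Z=35, I⁻: 54 e⁻, Z=53. Zr⁴⁺ < Y³⁺ (isoelectronic, higher Z=40 is smaller); Y³⁺ < Sr²⁺ (isoelectronic, higher Z=39 is smaller); Sr²⁺ < Rb⁺ (both 36 e⁻, Z=38>37); Rb⁺ < Br⁻ (both 36 e⁻, Z=37>35); Br⁻ < I⁻ (same group, period 4 vs 5).
Merged order: Zr⁴⁺ < Y³⁺ < Sr²⁺ < Rb⁺ < Br⁻ < I⁻ — Rb⁺ is number 4.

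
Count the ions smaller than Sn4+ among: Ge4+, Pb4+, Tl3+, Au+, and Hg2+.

1

Electron counts and nuclear charges: Ge4+: 28 e⁻, Z=32, Sn4+: 46 e⁻, Z=50, Pb4+: 78 e⁻, Z=82, Tl3+: 78 e⁻, Z=81, Hg2+: 78 e⁻, Z=80, Au+: 78 e⁻, Z=79. Ge4+ < Sn4+ (same group, 1 shell fewer); Sn4+ < Pb4+ (same group, 1 shell fewer); Pb4+ < Tl3+ (both 78 e⁻, Z=82>81); Tl3+ < Hg2+ (isoelectronic, higher Z=81 is smaller); Hg2+ < Au+ (both 78 e⁻, Z=80>79).
Overall: Ge4+ < Sn4+ < Pb4+ < Tl3+ < Hg2+ < Au+. Sn4+ has 1 below it and 4 above. So 1 is smaller.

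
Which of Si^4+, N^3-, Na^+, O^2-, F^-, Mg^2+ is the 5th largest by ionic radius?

Mg^2+

These species are isoelectronic with 10 electrons. The only difference is the number of protons: Si^4+ (Z=14), Mg^2+ (Z=12), Na^+ (Z=11), F^- (Z=9), O^2- (Z=8), N^3- (Z=7). The strongest nuclear pull (Si^4+) gives the smallest ion.
Ordering: Si^4+ < Mg^2+ < Na^+ < F^- < O^2- < N^3-. The 5th largest is Mg^2+.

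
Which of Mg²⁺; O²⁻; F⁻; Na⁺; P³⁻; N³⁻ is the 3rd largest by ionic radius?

O²⁻

Electron counts and nuclear charges: Mg²⁺: 10 e⁻, Z=12, Na⁺: 10 e⁻, Z=11, F⁻: 10 e⁻, Z=9, O²⁻: 10 e⁻, Z=8, N³⁻: 10 e⁻, Z=7, P³⁻: 18 e⁻, Z=15. Mg²⁺ < Na⁺ (isoelectronic, higher Z=12 is smaller); Na⁺ < F⁻ (isoelectronic, higher Z=11 is smaller); F⁻ < O²⁻ (isoelectronic, higher Z=9 is smaller); O²⁻ < N³⁻ (both 10 e⁻, Z=8>7); N³⁻ < P³⁻ (same group, 1 shell fewer).
Ordering: Mg²⁺ < Na⁺ < F⁻ < O²⁻ < N³⁻ < P³⁻. The 3rd largest is O²⁻.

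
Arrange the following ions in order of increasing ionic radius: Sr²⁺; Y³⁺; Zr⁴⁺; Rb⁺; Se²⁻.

Each ion has 36 electrons. The ranking follows nuclear charge in reverse — greater Z gives a smaller radius. Zr⁴⁺ (Z=40), Y³⁺ (Z=39), Sr²⁺ (Z=38), Rb⁺ (Z=37), Se²⁻ (Z=34).

Zr⁴⁺ < Y³⁺ < Sr²⁺ < Rb⁺ < Se²⁻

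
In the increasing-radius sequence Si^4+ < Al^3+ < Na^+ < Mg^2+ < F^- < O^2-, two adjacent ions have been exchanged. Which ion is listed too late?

Scanning neighbour by neighbour, only Na^+/Mg^2+ violates a trend: Mg^2+ and Na^+ share 10 electrons; the higher nuclear charge on Mg (Z=12) contracts it more, so Mg^2+ < Na^+. That makes Mg^2+ the one sitting a position late relative to where it belongs.

Mg^2+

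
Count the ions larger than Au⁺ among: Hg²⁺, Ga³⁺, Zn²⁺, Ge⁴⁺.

Electron counts and nuclear charges: Ge⁴⁺: 28 e⁻, Z=32, Ga³⁺: 28 e⁻, Z=31, Zn²⁺: 28 e⁻, Z=30, Hg²⁺: 78 e⁻, Z=80, Au⁺: 78 e⁻, Z=79. Ge⁴⁺ < Ga³⁺ (isoelectronic, higher Z=32 is smaller); Ga³⁺ < Zn²⁺ (both 28 e⁻, Z=31>30); Zn²⁺ < Hg²⁺ (same group, period 4 vs 6); Hg²⁺ < Au⁺ (isoelectronic, higher Z=80 is smaller).
Placing each against Au⁺: smaller — Ge⁴⁺, Ga³⁺, Zn²⁺, Hg²⁺; larger — none. Count: 0.

0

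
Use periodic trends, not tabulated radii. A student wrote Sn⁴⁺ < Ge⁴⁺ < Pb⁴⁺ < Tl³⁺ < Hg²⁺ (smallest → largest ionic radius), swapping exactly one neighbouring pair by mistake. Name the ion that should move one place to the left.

Compare adjacent ions: same group and charge — period 4 sits above period 5, so Ge⁴⁺ is smaller — yet in this increasing list Sn⁴⁺ sits before Ge⁴⁺. Nothing else is reversed, so Ge⁴⁺ should move one place to the left.

Ge⁴⁺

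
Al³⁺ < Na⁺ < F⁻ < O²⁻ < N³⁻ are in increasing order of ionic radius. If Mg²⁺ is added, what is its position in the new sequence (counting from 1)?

2

Isoelectronic series (10 e⁻ each). Size is set by nuclear charge: more protons means a smaller ion. Al³⁺ (Z=13), Mg²⁺ (Z=12), Na⁺ (Z=11), F⁻ (Z=9), O²⁻ (Z=8), N³⁻ (Z=7).
Putting Mg²⁺ in gives Al³⁺ < Mg²⁺ < Na⁺ < F⁻ < O²⁻ < N³⁻; it lands at slot 2.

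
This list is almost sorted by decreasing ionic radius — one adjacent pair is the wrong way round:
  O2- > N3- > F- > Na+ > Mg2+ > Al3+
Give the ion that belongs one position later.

Compare adjacent ions: they are isoelectronic (10 e⁻) and O has more protons than N (8 vs 7), making O2- smaller — yet in this decreasing list O2- sits before N3-. Nothing else is reversed, so O2- should move one place to the right.

O2-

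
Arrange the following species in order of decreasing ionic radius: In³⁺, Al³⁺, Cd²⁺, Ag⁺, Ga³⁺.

Electron counts and nuclear charges: Al³⁺ has 10 e⁻ (Z=13), Ga³⁺ has 28 e⁻ (Z=31), In³⁺ has 46 e⁻ (Z=49), Cd²⁺ has 46 e⁻ (Z=48), Ag⁺ has 46 e⁻ (Z=47). Al³⁺ < Ga³⁺ (same group, 1 shell fewer); Ga³⁺ < In³⁺ (same group, period 4 vs 5); In³⁺ < Cd²⁺ (both 46 e⁻, Z=49>48); Cd²⁺ < Ag⁺ (both 46 e⁻, Z=48>47).

Ag⁺ > Cd²⁺ > In³⁺ > Ga³⁺ > Al³⁺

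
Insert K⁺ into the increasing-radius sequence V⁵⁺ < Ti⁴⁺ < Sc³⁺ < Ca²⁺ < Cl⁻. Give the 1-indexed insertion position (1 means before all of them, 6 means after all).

5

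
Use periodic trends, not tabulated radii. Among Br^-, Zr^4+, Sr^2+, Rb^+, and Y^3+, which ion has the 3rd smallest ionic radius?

All of these have 36 electrons (isoelectronic). With the same electron cloud, the ion with the most protons pulls it in tightest. Nuclear charges: Zr^4+ (Z=40), Y^3+ (Z=39), Sr^2+ (Z=38), Rb^+ (Z=37), Br^- (Z=35). Highest Z is smallest.
Full ascending order: Zr^4+ < Y^3+ < Sr^2+ < Rb^+ < Br^-. Counting from the smallest, position 3 is Sr^2+.

Sr^2+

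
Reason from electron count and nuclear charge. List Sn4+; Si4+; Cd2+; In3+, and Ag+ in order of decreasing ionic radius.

Si4+ has 10 e⁻ (Z=14), Sn4+ has 46 e⁻ (Z=50), In3+ has 46 e⁻ (Z=49), Cd2+ has 46 e⁻ (Z=48), Ag+ has 46 e⁻ (Z=47). Si4+ < Sn4+ (same group, period 3 vs 5); Sn4+ < In3+ (isoelectronic, higher Z=50 is smaller); In3+ < Cd2+ (both 46 e⁻, Z=49>48); Cd2+ < Ag+ (both 46 e⁻, Z=48>47).

Ag+ > Cd2+ > In3+ > Sn4+ > Si4+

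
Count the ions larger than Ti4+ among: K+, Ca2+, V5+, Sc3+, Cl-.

All of these have 18 electrons (isoelectronic). With the same electron cloud, the ion with the most protons pulls it in tightest. Nuclear charges: V5+ (Z=23), Ti4+ (Z=22), Sc3+ (Z=21), Ca2+ (Z=20), K+ (Z=19), Cl- (Z=17). Highest Z is smallest.
Overall: V5+ < Ti4+ < Sc3+ < Ca2+ < K+ < Cl-. Ti4+ has 1 below it and 4 above. Count: 4.

4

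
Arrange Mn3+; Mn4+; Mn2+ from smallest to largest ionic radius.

Same element, different charge: the more highly charged cation has fewer electrons and a greater effective nuclear charge per electron, making Mn4+ the smallest.

Mn4+ < Mn3+ < Mn2+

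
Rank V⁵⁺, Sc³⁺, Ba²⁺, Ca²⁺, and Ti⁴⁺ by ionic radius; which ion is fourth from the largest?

Tabulating Z and e⁻: V⁵⁺: 18 e⁻, Z=23, Ti⁴⁺: 18 e⁻, Z=22, Sc³⁺: 18 e⁻, Z=21, Ca²⁺: 18 e⁻, Z=20, Ba²⁺: 54 e⁻, Z=56. V⁵⁺ < Ti⁴⁺ (both 18 e⁻, Z=23>22); Ti⁴⁺ < Sc³⁺ (both 18 e⁻, Z=22>21); Sc³⁺ < Ca²⁺ (both 18 e⁻, Z=21>20); Ca²⁺ < Ba²⁺ (same group, 2 shells fewer).
That gives V⁵⁺ < Ti⁴⁺ < Sc³⁺ < Ca²⁺ < Ba²⁺. From the largest end, number 4 is Ti⁴⁺.

Ti⁴⁺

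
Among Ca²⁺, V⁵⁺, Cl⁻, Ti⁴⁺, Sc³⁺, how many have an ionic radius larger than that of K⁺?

1

Each ion has 18 electrons. The ranking follows nuclear charge in reverse — greater Z gives a smaller radius. V⁵⁺ (Z=23), Ti⁴⁺ (Z=22), Sc³⁺ (Z=21), Ca²⁺ (Z=20), K⁺ (Z=19), Cl⁻ (Z=17).
Overall: V⁵⁺ < Ti⁴⁺ < Sc³⁺ < Ca²⁺ < K⁺ < Cl⁻. K⁺ has 4 below it and 1 above. So 1 is larger.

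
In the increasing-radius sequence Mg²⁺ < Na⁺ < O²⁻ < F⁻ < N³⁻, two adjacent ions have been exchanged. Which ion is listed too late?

F⁻

Check each adjacent pair. O²⁻ and F⁻ are reversed: both have 10 electrons but Z(F)=9 > Z(O)=8, so F⁻ should be the smaller of the two. No other neighbouring pair contradicts the periodic trends, so F⁻ is the ion listed too late.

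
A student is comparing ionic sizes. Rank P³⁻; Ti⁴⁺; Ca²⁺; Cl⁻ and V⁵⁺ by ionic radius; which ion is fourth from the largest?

Ti⁴⁺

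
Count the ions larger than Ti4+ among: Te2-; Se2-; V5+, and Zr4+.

3

First list Z and electron count for each: V5+ (Z=23, 18 e⁻), Ti4+ (Z=22, 18 e⁻), Zr4+ (Z=40, 36 e⁻), Se2- (Z=34, 36 e⁻), Te2- (Z=52, 54 e⁻). V5+ < Ti4+ (both 18 e⁻, Z=23>22); Ti4+ < Zr4+ (same group, period 4 vs 5); Zr4+ < Se2- (isoelectronic, higher Z=40 is smaller); Se2- < Te2- (same group, 1 shell fewer).
Placing each against Ti4+: smaller — V5+; larger — Zr4+, Se2-, Te2-. So 3 are larger.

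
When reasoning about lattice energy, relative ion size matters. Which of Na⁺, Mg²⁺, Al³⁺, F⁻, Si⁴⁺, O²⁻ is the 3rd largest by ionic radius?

Na⁺

Each ion has 10 electrons. The ranking follows nuclear charge in reverse — greater Z gives a smaller radius. Si⁴⁺ (Z=14), Al³⁺ (Z=13), Mg²⁺ (Z=12), Na⁺ (Z=11), F⁻ (Z=9), O²⁻ (Z=8).
Full ascending order: Si⁴⁺ < Al³⁺ < Mg²⁺ < Na⁺ < F⁻ < O²⁻. Counting from the largest, position 3 is Na⁺.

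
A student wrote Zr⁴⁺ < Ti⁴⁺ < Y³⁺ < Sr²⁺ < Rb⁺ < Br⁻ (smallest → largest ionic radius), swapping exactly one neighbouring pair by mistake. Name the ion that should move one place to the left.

Scanning neighbour by neighbour, only Zr⁴⁺/Ti⁴⁺ violates a trend: Ti⁴⁺ and Zr⁴⁺ are in one column with the same charge; the lighter period-4 ion has one fewer shell and is smaller. That makes Ti⁴⁺ the one sitting a position late relative to where it belongs.

Ti⁴⁺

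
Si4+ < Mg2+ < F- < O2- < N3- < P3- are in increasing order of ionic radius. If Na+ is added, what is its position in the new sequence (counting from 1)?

3

Electron counts and nuclear charges: Si4+ has 10 e⁻ (Z=14), Mg2+ has 10 e⁻ (Z=12), Na+ has 10 e⁻ (Z=11), F- has 10 e⁻ (Z=9), O2- has 10 e⁻ (Z=8), N3- has 10 e⁻ (Z=7), P3- has 18 e⁻ (Z=15). Si4+ < Mg2+ (isoelectronic, higher Z=14 is smaller); Mg2+ < Na+ (isoelectronic, higher Z=12 is smaller); Na+ < F- (isoelectronic, higher Z=11 is smaller); F- < O2- (both 10 e⁻, Z=9>8); O2- < N3- (both 10 e⁻, Z=8>7); N3- < P3- (same group, period 2 vs 3).
The complete sequence is Si4+ < Mg2+ < Na+ < F- < O2- < N3- < P3-. Na+ sits at position 3.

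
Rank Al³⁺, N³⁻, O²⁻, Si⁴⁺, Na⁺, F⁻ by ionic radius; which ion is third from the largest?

F⁻

Each ion has 10 electrons. The ranking follows nuclear charge in reverse — greater Z gives a smaller radius. Si⁴⁺ (Z=14), Al³⁺ (Z=13), Na⁺ (Z=11), F⁻ (Z=9), O²⁻ (Z=8), N³⁻ (Z=7).
Ordering: Si⁴⁺ < Al³⁺ < Na⁺ < F⁻ < O²⁻ < N³⁻. The third largest is F⁻.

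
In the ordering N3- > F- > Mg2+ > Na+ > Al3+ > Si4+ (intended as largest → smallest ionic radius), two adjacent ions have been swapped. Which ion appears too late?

Na+

Compare adjacent ions: both have 10 electrons but Z(Mg)=12 > Z(Na)=11, so Mg2+ should be the smaller of the two — yet in this decreasing list Mg2+ sits before Na+. Nothing else is reversed, so Na+ should move one place to the left.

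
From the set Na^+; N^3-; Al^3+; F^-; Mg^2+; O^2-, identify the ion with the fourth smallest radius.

F^-

All of these have 10 electrons (isoelectronic). With the same electron cloud, the ion with the most protons pulls it in tightest. Nuclear charges: Al^3+ (Z=13), Mg^2+ (Z=12), Na^+ (Z=11), F^- (Z=9), O^2- (Z=8), N^3- (Z=7). Highest Z is smallest.
That gives Al^3+ < Mg^2+ < Na^+ < F^- < O^2- < N^3-. From the smallest end, number 4 is F^-.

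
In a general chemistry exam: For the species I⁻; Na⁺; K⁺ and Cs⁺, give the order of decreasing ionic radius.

Tabulating Z and e⁻: Na⁺ (Z=11, 10 e⁻), K⁺ (Z=19, 18 e⁻), Cs⁺ (Z=55, 54 e⁻), I⁻ (Z=53, 54 e⁻). Na⁺ < K⁺ (same group, 1 shell fewer); K⁺ < Cs⁺ (same group, period 4 vs 6); Cs⁺ < I⁻ (isoelectronic, higher Z=55 is smaller).

I⁻ > Cs⁺ > K⁺ > Na⁺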